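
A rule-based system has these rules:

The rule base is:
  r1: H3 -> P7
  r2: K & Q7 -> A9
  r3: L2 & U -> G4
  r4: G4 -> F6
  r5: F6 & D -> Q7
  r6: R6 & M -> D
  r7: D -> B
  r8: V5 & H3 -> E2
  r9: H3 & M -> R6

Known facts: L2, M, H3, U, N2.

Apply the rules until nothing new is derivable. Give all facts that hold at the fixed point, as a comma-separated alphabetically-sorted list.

Round 1 fires r1, r3, r9, giving P7, G4, R6.
Round 2 fires r4, r6, giving F6, D.
Round 3 fires r5, r7, giving Q7, B.

B, D, F6, G4, H3, L2, M, N2, P7, Q7, R6, U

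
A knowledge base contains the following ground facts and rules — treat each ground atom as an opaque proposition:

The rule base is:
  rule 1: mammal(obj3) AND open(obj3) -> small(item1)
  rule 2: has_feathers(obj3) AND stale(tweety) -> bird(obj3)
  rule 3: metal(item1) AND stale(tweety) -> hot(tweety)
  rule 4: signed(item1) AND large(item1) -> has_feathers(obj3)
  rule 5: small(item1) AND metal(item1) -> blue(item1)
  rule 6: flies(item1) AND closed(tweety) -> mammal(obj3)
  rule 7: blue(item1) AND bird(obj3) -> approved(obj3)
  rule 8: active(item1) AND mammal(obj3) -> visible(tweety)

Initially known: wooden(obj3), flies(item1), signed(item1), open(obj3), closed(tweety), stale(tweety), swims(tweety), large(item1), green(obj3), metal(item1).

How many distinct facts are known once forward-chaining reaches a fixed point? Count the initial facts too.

17

Round 1 fires rule 3, rule 4, rule 6, giving hot(tweety), has_feathers(obj3), mammal(obj3).
Round 2 fires rule 1, rule 2, giving small(item1), bird(obj3).
Round 3 fires rule 5, giving blue(item1).
Round 4 fires rule 7, giving approved(obj3).
Closure: {approved(obj3), bird(obj3), blue(item1), closed(tweety), flies(item1), green(obj3), has_feathers(obj3), hot(tweety), large(item1), mammal(obj3), metal(item1), open(obj3), signed(item1), small(item1), stale(tweety), swims(tweety), wooden(obj3)} — 17 facts.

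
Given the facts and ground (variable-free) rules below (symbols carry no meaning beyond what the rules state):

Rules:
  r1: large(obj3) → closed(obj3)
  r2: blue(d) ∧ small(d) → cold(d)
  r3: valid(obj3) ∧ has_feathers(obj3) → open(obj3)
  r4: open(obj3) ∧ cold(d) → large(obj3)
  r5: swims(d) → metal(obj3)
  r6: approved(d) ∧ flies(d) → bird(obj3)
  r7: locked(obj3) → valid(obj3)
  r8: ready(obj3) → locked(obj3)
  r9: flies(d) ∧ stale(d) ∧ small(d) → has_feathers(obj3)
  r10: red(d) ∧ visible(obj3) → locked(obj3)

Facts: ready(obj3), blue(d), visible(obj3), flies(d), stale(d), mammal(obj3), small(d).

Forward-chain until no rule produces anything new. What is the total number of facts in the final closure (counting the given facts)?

14

Round 1 fires r2, r8, r9, giving cold(d), locked(obj3), has_feathers(obj3).
Round 2 fires r7, giving valid(obj3).
Round 3 fires r3, giving open(obj3).
Round 4 fires r4, giving large(obj3).
Round 5 fires r1, giving closed(obj3).
Closure: {blue(d), closed(obj3), cold(d), flies(d), has_feathers(obj3), large(obj3), locked(obj3), mammal(obj3), open(obj3), ready(obj3), small(d), stale(d), valid(obj3), visible(obj3)} — 14 facts.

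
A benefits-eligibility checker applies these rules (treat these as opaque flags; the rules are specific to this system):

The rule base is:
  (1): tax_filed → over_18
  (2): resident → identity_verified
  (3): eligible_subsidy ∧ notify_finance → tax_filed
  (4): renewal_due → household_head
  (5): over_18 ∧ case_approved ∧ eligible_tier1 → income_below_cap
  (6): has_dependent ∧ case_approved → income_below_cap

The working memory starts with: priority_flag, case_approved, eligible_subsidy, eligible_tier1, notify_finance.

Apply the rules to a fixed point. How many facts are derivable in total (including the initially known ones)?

8

Round 1 — (3), derive tax_filed.
Round 2 — (1), derive over_18.
Round 3 — (5), derive income_below_cap.
Closure: {case_approved, eligible_subsidy, eligible_tier1, income_below_cap, notify_finance, over_18, priority_flag, tax_filed} — 8 facts.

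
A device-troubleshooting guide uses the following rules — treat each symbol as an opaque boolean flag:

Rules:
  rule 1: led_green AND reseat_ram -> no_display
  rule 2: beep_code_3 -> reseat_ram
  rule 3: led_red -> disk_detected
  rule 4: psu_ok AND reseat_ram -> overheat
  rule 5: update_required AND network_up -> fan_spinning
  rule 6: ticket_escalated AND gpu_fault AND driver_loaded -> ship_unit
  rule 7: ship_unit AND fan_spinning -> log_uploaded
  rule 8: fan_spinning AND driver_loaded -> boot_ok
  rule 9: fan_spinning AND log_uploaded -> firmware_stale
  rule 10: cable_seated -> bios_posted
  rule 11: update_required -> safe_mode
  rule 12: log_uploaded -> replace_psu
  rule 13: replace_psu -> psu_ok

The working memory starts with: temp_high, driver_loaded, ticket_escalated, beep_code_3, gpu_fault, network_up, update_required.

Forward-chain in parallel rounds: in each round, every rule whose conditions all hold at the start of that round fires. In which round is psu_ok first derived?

4

Round 1 — rule 2, rule 5, rule 6, rule 11, derive reseat_ram, fan_spinning, ship_unit, safe_mode.
Round 2 — rule 7, rule 8, derive log_uploaded, boot_ok.
Round 3 — rule 9, rule 12, derive firmware_stale, replace_psu.
Round 4 — rule 13, derive psu_ok.
psu_ok first appears in round 4.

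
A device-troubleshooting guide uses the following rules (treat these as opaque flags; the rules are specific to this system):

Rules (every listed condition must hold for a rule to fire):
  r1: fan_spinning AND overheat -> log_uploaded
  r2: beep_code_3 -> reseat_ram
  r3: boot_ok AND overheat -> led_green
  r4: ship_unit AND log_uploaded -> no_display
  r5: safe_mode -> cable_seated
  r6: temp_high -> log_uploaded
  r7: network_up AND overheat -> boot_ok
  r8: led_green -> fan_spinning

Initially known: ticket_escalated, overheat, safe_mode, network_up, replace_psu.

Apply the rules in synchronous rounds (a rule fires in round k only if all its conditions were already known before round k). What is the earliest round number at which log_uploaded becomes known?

4

[1] r5 [safe_mode -> cable_seated]; r7 [network_up AND overheat -> boot_ok]. ⇒ new: cable_seated, boot_ok.
[2] r3 [boot_ok AND overheat -> led_green]. ⇒ new: led_green.
[3] r8 [led_green -> fan_spinning]. ⇒ new: fan_spinning.
[4] r1 [fan_spinning AND overheat -> log_uploaded]. ⇒ new: log_uploaded.
log_uploaded first appears in round 4.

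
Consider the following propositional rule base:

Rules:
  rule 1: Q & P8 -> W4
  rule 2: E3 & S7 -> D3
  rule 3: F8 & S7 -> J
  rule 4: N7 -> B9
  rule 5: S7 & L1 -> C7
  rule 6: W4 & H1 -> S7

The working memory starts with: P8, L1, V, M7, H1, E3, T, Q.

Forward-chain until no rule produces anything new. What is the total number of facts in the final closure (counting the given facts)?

Round 1: rule 1 [Q & P8 -> W4]. New: W4.
Round 2: rule 6 [W4 & H1 -> S7]. New: S7.
Round 3: rule 2 [E3 & S7 -> D3]; rule 5 [S7 & L1 -> C7]. New: D3, C7.
Closure: {C7, D3, E3, H1, L1, M7, P8, Q, S7, T, V, W4} — 12 facts.

12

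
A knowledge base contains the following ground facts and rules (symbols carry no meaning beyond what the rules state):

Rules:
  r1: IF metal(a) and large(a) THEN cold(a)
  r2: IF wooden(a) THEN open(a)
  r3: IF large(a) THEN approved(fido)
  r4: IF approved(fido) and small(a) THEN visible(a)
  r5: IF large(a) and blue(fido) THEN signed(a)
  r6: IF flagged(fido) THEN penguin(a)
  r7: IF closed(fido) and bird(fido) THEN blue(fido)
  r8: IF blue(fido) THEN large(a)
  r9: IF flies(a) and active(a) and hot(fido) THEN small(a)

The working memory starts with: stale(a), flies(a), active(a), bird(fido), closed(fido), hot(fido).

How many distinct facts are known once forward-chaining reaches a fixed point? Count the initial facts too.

Round 1 fires r7, r9, giving blue(fido), small(a).
Round 2 fires r8, giving large(a).
Round 3 fires r3, r5, giving approved(fido), signed(a).
Round 4 fires r4, giving visible(a).
Closure: {active(a), approved(fido), bird(fido), blue(fido), closed(fido), flies(a), hot(fido), large(a), signed(a), small(a), stale(a), visible(a)} — 12 facts.

12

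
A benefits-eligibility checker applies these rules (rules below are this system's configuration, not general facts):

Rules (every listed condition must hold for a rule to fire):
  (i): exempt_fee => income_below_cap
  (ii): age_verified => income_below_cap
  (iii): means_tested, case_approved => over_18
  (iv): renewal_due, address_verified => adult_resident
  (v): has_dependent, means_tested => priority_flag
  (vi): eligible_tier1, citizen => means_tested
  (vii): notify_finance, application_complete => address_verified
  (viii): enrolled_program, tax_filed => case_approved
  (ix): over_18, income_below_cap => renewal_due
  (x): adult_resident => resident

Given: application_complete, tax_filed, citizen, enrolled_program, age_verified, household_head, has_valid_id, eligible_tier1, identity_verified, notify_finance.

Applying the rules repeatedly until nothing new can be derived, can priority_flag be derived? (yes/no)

no

Round 1: (ii) [age_verified => income_below_cap]; (vi) [eligible_tier1, citizen => means_tested]; (vii) [notify_finance, application_complete => address_verified]; (viii) [enrolled_program, tax_filed => case_approved]. New: income_below_cap, means_tested, address_verified, case_approved.
Round 2: (iii) [means_tested, case_approved => over_18]. New: over_18.
Round 3: (ix) [over_18, income_below_cap => renewal_due]. New: renewal_due.
Round 4: (iv) [renewal_due, address_verified => adult_resident]. New: adult_resident.
Round 5: (x) [adult_resident => resident]. New: resident.
Fixed point reached. priority_flag is concluded only by (v); (v) needs has_dependent (never derived).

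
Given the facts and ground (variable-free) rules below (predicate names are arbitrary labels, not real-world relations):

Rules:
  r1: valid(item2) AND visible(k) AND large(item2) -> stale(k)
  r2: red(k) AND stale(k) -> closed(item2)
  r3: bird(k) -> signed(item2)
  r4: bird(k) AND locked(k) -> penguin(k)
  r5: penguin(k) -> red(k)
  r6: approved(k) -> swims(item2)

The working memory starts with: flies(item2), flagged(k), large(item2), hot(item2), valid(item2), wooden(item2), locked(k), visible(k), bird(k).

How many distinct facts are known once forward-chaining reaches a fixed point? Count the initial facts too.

Round 1: r1 [valid(item2) AND visible(k) AND large(item2) -> stale(k)]; r3 [bird(k) -> signed(item2)]; r4 [bird(k) AND locked(k) -> penguin(k)]. Adds stale(k), signed(item2), penguin(k).
Round 2: r5 [penguin(k) -> red(k)]. Adds red(k).
Round 3: r2 [red(k) AND stale(k) -> closed(item2)]. Adds closed(item2).
Closure: {bird(k), closed(item2), flagged(k), flies(item2), hot(item2), large(item2), locked(k), penguin(k), red(k), signed(item2), stale(k), valid(item2), visible(k), wooden(item2)} — 14 facts.

14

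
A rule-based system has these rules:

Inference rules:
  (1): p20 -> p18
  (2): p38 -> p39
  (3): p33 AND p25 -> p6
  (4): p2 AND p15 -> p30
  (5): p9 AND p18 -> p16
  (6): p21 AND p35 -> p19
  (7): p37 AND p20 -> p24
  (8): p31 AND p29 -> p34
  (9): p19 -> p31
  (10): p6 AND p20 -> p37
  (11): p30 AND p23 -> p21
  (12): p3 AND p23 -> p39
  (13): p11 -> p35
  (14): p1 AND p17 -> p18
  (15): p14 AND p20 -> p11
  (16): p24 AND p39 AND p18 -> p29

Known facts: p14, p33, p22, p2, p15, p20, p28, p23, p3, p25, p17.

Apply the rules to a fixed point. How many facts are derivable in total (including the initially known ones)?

Round 1: (1) [p20 -> p18]; (3) [p33 AND p25 -> p6]; (4) [p2 AND p15 -> p30]; (12) [p3 AND p23 -> p39]; (15) [p14 AND p20 -> p11]. New: p18, p6, p30, p39, p11.
Round 2: (10) [p6 AND p20 -> p37]; (11) [p30 AND p23 -> p21]; (13) [p11 -> p35]. New: p37, p21, p35.
Round 3: (6) [p21 AND p35 -> p19]; (7) [p37 AND p20 -> p24]. New: p19, p24.
Round 4: (9) [p19 -> p31]; (16) [p24 AND p39 AND p18 -> p29]. New: p31, p29.
Round 5: (8) [p31 AND p29 -> p34]. New: p34.
Closure: {p11, p14, p15, p17, p18, p19, p2, p20, p21, p22, p23, p24, p25, p28, p29, p3, p30, p31, p33, p34, p35, p37, p39, p6} — 24 facts.

24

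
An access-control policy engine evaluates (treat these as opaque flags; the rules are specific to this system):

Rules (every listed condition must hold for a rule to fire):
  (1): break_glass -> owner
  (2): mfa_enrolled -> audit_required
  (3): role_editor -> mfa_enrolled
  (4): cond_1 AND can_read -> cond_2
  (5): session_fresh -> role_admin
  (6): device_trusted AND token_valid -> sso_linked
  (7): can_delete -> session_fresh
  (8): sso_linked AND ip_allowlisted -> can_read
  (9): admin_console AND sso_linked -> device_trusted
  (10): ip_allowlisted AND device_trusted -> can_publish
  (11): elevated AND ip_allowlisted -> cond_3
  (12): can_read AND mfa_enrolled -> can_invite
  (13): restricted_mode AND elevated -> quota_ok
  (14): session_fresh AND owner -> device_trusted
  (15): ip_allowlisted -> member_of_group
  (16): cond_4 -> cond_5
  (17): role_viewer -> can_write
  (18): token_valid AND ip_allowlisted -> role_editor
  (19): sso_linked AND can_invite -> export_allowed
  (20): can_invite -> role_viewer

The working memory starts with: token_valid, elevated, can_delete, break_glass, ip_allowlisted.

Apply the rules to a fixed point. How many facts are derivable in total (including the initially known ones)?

21

Round 1: (1) [break_glass -> owner]; (7) [can_delete -> session_fresh]; (11) [elevated AND ip_allowlisted -> cond_3]; (15) [ip_allowlisted -> member_of_group]; (18) [token_valid AND ip_allowlisted -> role_editor]. New: owner, session_fresh, cond_3, member_of_group, role_editor.
Round 2: (3) [role_editor -> mfa_enrolled]; (5) [session_fresh -> role_admin]; (14) [session_fresh AND owner -> device_trusted]. New: mfa_enrolled, role_admin, device_trusted.
Round 3: (2) [mfa_enrolled -> audit_required]; (6) [device_trusted AND token_valid -> sso_linked]; (10) [ip_allowlisted AND device_trusted -> can_publish]. New: audit_required, sso_linked, can_publish.
Round 4: (8) [sso_linked AND ip_allowlisted -> can_read]. New: can_read.
Round 5: (12) [can_read AND mfa_enrolled -> can_invite]. New: can_invite.
Round 6: (19) [sso_linked AND can_invite -> export_allowed]; (20) [can_invite -> role_viewer]. New: export_allowed, role_viewer.
Round 7: (17) [role_viewer -> can_write]. New: can_write.
Closure: {audit_required, break_glass, can_delete, can_invite, can_publish, can_read, can_write, cond_3, device_trusted, elevated, export_allowed, ip_allowlisted, member_of_group, mfa_enrolled, owner, role_admin, role_editor, role_viewer, session_fresh, sso_linked, token_valid} — 21 facts.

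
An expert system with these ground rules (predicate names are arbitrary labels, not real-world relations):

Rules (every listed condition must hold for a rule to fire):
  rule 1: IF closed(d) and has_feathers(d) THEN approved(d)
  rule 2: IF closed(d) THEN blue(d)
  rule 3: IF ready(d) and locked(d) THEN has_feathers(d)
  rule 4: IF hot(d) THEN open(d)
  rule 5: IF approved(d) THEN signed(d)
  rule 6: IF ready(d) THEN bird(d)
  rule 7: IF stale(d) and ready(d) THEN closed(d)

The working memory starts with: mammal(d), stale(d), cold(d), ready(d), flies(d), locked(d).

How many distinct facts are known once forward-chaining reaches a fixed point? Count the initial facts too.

12

Round 1: rule 3 [IF ready(d) and locked(d) THEN has_feathers(d)]; rule 6 [IF ready(d) THEN bird(d)]; rule 7 [IF stale(d) and ready(d) THEN closed(d)]. New: has_feathers(d), bird(d), closed(d).
Round 2: rule 1 [IF closed(d) and has_feathers(d) THEN approved(d)]; rule 2 [IF closed(d) THEN blue(d)]. New: approved(d), blue(d).
Round 3: rule 5 [IF approved(d) THEN signed(d)]. New: signed(d).
Closure: {approved(d), bird(d), blue(d), closed(d), cold(d), flies(d), has_feathers(d), locked(d), mammal(d), ready(d), signed(d), stale(d)} — 12 facts.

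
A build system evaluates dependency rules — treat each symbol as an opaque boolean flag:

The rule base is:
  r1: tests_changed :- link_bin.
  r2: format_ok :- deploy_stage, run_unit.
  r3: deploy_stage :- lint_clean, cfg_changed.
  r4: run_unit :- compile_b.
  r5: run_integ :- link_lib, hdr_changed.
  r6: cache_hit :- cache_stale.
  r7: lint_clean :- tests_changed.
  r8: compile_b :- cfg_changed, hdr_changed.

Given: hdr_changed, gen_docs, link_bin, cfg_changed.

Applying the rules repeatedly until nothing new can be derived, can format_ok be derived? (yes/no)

Round 1: r1 [tests_changed :- link_bin.]; r8 [compile_b :- cfg_changed, hdr_changed.]. New: tests_changed, compile_b.
Round 2: r4 [run_unit :- compile_b.]; r7 [lint_clean :- tests_changed.]. New: run_unit, lint_clean.
Round 3: r3 [deploy_stage :- lint_clean, cfg_changed.]. New: deploy_stage.
Round 4: r2 [format_ok :- deploy_stage, run_unit.]. New: format_ok.
format_ok appears in round 4, so it is derivable.

yes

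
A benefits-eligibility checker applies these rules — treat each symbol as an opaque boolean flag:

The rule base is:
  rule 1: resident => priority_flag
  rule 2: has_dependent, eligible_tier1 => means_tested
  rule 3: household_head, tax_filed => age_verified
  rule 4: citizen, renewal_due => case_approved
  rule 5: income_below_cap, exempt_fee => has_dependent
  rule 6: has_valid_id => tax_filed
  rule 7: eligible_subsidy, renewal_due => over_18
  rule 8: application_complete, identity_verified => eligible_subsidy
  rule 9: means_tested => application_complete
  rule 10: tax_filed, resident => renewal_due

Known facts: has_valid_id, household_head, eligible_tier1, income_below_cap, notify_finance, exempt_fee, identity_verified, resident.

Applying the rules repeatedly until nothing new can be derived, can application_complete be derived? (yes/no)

yes

Round 1: rule 1 [resident => priority_flag]; rule 5 [income_below_cap, exempt_fee => has_dependent]; rule 6 [has_valid_id => tax_filed]. Adds priority_flag, has_dependent, tax_filed.
Round 2: rule 2 [has_dependent, eligible_tier1 => means_tested]; rule 3 [household_head, tax_filed => age_verified]; rule 10 [tax_filed, resident => renewal_due]. Adds means_tested, age_verified, renewal_due.
Round 3: rule 9 [means_tested => application_complete]. Adds application_complete.
Round 4: rule 8 [application_complete, identity_verified => eligible_subsidy]. Adds eligible_subsidy.
Round 5: rule 7 [eligible_subsidy, renewal_due => over_18]. Adds over_18.
application_complete appears in round 3, so it is derivable.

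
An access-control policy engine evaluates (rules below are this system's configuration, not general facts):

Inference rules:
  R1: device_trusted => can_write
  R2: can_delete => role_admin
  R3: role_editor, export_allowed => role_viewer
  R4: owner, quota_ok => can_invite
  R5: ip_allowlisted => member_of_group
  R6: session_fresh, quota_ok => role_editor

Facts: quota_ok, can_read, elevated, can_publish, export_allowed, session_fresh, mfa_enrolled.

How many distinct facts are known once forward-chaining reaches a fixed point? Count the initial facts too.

Round 1: R6 [session_fresh, quota_ok => role_editor]. New: role_editor.
Round 2: R3 [role_editor, export_allowed => role_viewer]. New: role_viewer.
Closure: {can_publish, can_read, elevated, export_allowed, mfa_enrolled, quota_ok, role_editor, role_viewer, session_fresh} — 9 facts.

9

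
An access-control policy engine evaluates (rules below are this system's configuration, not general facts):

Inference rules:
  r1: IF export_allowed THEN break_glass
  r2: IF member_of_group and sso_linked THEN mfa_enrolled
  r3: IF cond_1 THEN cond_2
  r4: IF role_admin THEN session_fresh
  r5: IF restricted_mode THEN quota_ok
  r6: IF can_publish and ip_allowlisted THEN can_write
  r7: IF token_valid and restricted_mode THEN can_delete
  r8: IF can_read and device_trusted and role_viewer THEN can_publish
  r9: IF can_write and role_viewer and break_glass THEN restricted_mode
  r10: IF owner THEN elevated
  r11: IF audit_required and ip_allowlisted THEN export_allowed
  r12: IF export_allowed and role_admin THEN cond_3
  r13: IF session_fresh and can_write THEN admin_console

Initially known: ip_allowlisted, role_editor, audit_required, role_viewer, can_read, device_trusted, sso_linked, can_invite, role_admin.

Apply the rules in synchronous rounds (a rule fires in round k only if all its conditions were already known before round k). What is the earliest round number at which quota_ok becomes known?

4

Round 1: r4 [IF role_admin THEN session_fresh]; r8 [IF can_read and device_trusted and role_viewer THEN can_publish]; r11 [IF audit_required and ip_allowlisted THEN export_allowed]. Adds session_fresh, can_publish, export_allowed.
Round 2: r1 [IF export_allowed THEN break_glass]; r6 [IF can_publish and ip_allowlisted THEN can_write]; r12 [IF export_allowed and role_admin THEN cond_3]. Adds break_glass, can_write, cond_3.
Round 3: r9 [IF can_write and role_viewer and break_glass THEN restricted_mode]; r13 [IF session_fresh and can_write THEN admin_console]. Adds restricted_mode, admin_console.
Round 4: r5 [IF restricted_mode THEN quota_ok]. Adds quota_ok.
quota_ok first appears in round 4.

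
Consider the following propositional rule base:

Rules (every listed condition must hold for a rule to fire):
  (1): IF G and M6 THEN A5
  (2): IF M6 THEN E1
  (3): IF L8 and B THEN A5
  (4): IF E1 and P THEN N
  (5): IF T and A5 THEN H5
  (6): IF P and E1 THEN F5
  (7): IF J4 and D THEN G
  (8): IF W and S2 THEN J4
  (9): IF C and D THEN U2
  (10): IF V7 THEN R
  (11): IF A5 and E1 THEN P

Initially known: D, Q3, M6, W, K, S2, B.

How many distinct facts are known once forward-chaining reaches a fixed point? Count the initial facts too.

Round 1 fires (2), (8), giving E1, J4.
Round 2 fires (7), giving G.
Round 3 fires (1), giving A5.
Round 4 fires (11), giving P.
Round 5 fires (4), (6), giving N, F5.
Closure: {A5, B, D, E1, F5, G, J4, K, M6, N, P, Q3, S2, W} — 14 facts.

14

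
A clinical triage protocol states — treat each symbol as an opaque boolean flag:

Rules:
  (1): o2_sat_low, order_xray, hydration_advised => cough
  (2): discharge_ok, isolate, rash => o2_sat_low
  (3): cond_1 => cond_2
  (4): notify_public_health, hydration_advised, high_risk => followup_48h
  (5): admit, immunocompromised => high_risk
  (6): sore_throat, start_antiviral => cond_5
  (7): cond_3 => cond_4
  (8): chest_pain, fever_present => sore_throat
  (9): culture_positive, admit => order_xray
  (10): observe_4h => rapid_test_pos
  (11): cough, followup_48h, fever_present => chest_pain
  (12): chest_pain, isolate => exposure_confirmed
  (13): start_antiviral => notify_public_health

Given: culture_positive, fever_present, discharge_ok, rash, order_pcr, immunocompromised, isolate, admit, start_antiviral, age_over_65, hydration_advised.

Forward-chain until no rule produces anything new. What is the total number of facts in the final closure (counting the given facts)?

Round 1 — (2), (5), (9), (13), derive o2_sat_low, high_risk, order_xray, notify_public_health.
Round 2 — (1), (4), derive cough, followup_48h.
Round 3 — (11), derive chest_pain.
Round 4 — (8), (12), derive sore_throat, exposure_confirmed.
Round 5 — (6), derive cond_5.
Closure: {admit, age_over_65, chest_pain, cond_5, cough, culture_positive, discharge_ok, exposure_confirmed, fever_present, followup_48h, high_risk, hydration_advised, immunocompromised, isolate, notify_public_health, o2_sat_low, order_pcr, order_xray, rash, sore_throat, start_antiviral} — 21 facts.

21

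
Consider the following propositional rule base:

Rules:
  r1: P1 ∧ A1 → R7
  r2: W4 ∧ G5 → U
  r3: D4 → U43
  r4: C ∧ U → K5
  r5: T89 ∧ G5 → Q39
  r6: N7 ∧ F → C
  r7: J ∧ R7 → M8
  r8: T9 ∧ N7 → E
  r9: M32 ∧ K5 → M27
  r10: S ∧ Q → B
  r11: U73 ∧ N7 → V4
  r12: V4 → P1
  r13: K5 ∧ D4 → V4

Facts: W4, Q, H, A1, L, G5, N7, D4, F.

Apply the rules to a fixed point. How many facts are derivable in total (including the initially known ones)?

Round 1 — r2, r3, r6, derive U, U43, C.
Round 2 — r4, derive K5.
Round 3 — r13, derive V4.
Round 4 — r12, derive P1.
Round 5 — r1, derive R7.
Closure: {A1, C, D4, F, G5, H, K5, L, N7, P1, Q, R7, U, U43, V4, W4} — 16 facts.

16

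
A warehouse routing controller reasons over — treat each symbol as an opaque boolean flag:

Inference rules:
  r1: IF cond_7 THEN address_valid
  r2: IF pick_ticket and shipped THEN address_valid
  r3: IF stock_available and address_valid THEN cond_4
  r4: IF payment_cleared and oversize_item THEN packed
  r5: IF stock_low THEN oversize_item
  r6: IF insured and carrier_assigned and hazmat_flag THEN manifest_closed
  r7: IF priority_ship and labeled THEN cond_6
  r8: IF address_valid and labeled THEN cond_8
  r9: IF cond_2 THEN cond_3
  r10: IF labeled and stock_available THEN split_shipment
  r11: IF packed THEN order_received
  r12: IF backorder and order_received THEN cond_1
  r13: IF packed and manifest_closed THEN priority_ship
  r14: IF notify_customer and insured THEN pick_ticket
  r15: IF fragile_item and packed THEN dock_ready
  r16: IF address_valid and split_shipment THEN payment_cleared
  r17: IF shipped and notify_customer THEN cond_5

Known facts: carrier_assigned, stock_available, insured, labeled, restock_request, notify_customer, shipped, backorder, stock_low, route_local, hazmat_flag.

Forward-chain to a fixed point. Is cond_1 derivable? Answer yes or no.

Round 1 — r5, r6, r10, r14, r17, derive oversize_item, manifest_closed, split_shipment, pick_ticket, cond_5.
Round 2 — r2, derive address_valid.
Round 3 — r3, r8, r16, derive cond_4, cond_8, payment_cleared.
Round 4 — r4, derive packed.
Round 5 — r11, r13, derive order_received, priority_ship.
Round 6 — r7, r12, derive cond_6, cond_1.
cond_1 appears in round 6, so it is derivable.

yes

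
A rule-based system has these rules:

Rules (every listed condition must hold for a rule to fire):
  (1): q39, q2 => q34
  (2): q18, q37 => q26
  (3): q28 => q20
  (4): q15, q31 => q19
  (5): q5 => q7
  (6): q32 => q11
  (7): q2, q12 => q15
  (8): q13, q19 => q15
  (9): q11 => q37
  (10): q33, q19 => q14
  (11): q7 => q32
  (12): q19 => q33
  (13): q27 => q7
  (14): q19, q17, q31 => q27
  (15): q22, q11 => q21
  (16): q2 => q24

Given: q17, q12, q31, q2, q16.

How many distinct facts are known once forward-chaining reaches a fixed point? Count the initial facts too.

15

Round 1 fires (7), (16), giving q15, q24.
Round 2 fires (4), giving q19.
Round 3 fires (12), (14), giving q33, q27.
Round 4 fires (10), (13), giving q14, q7.
Round 5 fires (11), giving q32.
Round 6 fires (6), giving q11.
Round 7 fires (9), giving q37.
Closure: {q11, q12, q14, q15, q16, q17, q19, q2, q24, q27, q31, q32, q33, q37, q7} — 15 facts.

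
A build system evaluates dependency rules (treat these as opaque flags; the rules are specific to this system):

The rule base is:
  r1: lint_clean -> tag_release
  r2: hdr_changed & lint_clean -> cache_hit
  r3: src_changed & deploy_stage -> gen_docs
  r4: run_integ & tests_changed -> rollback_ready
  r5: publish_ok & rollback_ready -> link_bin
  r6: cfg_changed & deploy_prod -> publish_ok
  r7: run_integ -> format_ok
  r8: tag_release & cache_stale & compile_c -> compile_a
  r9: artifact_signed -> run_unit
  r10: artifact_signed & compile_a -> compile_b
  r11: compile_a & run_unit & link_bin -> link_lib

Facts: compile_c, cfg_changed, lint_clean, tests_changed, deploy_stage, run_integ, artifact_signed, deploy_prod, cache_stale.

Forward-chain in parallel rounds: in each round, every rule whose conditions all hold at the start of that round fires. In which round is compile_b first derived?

3

[1] r1 [lint_clean -> tag_release]; r4 [run_integ & tests_changed -> rollback_ready]; r6 [cfg_changed & deploy_prod -> publish_ok]; r7 [run_integ -> format_ok]; r9 [artifact_signed -> run_unit]. ⇒ new: tag_release, rollback_ready, publish_ok, format_ok, run_unit.
[2] r5 [publish_ok & rollback_ready -> link_bin]; r8 [tag_release & cache_stale & compile_c -> compile_a]. ⇒ new: link_bin, compile_a.
[3] r10 [artifact_signed & compile_a -> compile_b]; r11 [compile_a & run_unit & link_bin -> link_lib]. ⇒ new: compile_b, link_lib.
compile_b first appears in round 3.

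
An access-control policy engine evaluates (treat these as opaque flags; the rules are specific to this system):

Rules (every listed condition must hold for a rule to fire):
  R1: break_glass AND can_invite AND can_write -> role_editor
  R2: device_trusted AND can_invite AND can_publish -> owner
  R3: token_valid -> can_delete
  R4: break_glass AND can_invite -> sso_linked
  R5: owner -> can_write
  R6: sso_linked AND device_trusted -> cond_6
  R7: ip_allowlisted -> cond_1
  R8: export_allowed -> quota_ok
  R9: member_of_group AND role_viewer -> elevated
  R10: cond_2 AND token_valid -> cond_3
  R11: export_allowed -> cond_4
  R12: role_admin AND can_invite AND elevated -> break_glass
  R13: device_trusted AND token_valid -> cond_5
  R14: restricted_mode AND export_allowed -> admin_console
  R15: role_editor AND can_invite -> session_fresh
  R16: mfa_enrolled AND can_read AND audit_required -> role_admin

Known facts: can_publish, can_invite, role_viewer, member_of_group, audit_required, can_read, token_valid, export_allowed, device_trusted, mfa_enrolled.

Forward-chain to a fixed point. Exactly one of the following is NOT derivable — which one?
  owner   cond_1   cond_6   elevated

cond_1

Round 1: R2 [device_trusted AND can_invite AND can_publish -> owner]; R3 [token_valid -> can_delete]; R8 [export_allowed -> quota_ok]; R9 [member_of_group AND role_viewer -> elevated]; R11 [export_allowed -> cond_4]; R13 [device_trusted AND token_valid -> cond_5]; R16 [mfa_enrolled AND can_read AND audit_required -> role_admin]. Adds owner, can_delete, quota_ok, elevated, cond_4, cond_5, role_admin.
Round 2: R5 [owner -> can_write]; R12 [role_admin AND can_invite AND elevated -> break_glass]. Adds can_write, break_glass.
Round 3: R1 [break_glass AND can_invite AND can_write -> role_editor]; R4 [break_glass AND can_invite -> sso_linked]. Adds role_editor, sso_linked.
Round 4: R6 [sso_linked AND device_trusted -> cond_6]; R15 [role_editor AND can_invite -> session_fresh]. Adds cond_6, session_fresh.
Derived: elevated (round 1), owner (round 1), cond_6 (round 4). cond_1 never appears in any round.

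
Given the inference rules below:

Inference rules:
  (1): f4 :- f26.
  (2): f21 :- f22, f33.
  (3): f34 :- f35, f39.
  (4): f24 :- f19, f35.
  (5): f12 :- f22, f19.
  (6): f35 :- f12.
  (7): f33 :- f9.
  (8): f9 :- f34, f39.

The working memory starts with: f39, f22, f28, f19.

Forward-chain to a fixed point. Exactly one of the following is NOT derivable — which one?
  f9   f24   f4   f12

f4

[1] (5) [f12 :- f22, f19.]. ⇒ new: f12.
[2] (6) [f35 :- f12.]. ⇒ new: f35.
[3] (3) [f34 :- f35, f39.]; (4) [f24 :- f19, f35.]. ⇒ new: f34, f24.
[4] (8) [f9 :- f34, f39.]. ⇒ new: f9.
[5] (7) [f33 :- f9.]. ⇒ new: f33.
[6] (2) [f21 :- f22, f33.]. ⇒ new: f21.
Derived: f9 (round 4), f12 (round 1), f24 (round 3). f4 never appears in any round.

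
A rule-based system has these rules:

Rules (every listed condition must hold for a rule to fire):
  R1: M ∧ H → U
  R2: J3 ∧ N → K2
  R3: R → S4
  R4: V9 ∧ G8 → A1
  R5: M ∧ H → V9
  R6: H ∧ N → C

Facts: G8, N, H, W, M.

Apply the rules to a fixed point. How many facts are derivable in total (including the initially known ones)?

9

[1] R1 [M ∧ H → U]; R5 [M ∧ H → V9]; R6 [H ∧ N → C]. ⇒ new: U, V9, C.
[2] R4 [V9 ∧ G8 → A1]. ⇒ new: A1.
Closure: {A1, C, G8, H, M, N, U, V9, W} — 9 facts.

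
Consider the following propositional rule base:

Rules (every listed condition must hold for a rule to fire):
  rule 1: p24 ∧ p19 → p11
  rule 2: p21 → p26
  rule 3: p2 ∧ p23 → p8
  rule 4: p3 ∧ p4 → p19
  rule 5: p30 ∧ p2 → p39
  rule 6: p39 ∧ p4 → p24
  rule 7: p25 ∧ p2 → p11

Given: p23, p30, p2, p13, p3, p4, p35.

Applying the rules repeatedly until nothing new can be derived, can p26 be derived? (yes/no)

Round 1: rule 3 [p2 ∧ p23 → p8]; rule 4 [p3 ∧ p4 → p19]; rule 5 [p30 ∧ p2 → p39]. Adds p8, p19, p39.
Round 2: rule 6 [p39 ∧ p4 → p24]. Adds p24.
Round 3: rule 1 [p24 ∧ p19 → p11]. Adds p11.
Fixed point reached. p26 is concluded only by rule 2; rule 2 needs p21 (never derived).

no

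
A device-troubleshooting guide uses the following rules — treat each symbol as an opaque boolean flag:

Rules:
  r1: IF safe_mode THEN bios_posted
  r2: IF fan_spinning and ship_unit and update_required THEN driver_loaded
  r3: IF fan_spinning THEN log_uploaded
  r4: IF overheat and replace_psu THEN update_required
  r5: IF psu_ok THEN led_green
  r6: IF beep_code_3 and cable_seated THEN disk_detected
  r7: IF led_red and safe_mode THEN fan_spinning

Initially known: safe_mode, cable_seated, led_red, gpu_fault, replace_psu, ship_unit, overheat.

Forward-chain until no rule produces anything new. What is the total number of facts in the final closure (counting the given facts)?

[1] r1 [IF safe_mode THEN bios_posted]; r4 [IF overheat and replace_psu THEN update_required]; r7 [IF led_red and safe_mode THEN fan_spinning]. ⇒ new: bios_posted, update_required, fan_spinning.
[2] r2 [IF fan_spinning and ship_unit and update_required THEN driver_loaded]; r3 [IF fan_spinning THEN log_uploaded]. ⇒ new: driver_loaded, log_uploaded.
Closure: {bios_posted, cable_seated, driver_loaded, fan_spinning, gpu_fault, led_red, log_uploaded, overheat, replace_psu, safe_mode, ship_unit, update_required} — 12 facts.

12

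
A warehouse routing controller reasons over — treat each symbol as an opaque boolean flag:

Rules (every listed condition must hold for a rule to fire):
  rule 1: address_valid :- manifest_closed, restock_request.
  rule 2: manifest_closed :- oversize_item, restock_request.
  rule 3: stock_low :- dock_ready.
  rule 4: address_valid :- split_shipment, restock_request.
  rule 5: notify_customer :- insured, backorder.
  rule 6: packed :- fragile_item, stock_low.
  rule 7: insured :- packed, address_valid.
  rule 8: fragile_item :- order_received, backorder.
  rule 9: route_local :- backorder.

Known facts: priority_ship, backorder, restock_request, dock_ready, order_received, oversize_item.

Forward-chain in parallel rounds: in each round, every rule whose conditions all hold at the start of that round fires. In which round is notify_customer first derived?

[1] rule 2 [manifest_closed :- oversize_item, restock_request.]; rule 3 [stock_low :- dock_ready.]; rule 8 [fragile_item :- order_received, backorder.]; rule 9 [route_local :- backorder.]. ⇒ new: manifest_closed, stock_low, fragile_item, route_local.
[2] rule 1 [address_valid :- manifest_closed, restock_request.]; rule 6 [packed :- fragile_item, stock_low.]. ⇒ new: address_valid, packed.
[3] rule 7 [insured :- packed, address_valid.]. ⇒ new: insured.
[4] rule 5 [notify_customer :- insured, backorder.]. ⇒ new: notify_customer.
notify_customer first appears in round 4.

4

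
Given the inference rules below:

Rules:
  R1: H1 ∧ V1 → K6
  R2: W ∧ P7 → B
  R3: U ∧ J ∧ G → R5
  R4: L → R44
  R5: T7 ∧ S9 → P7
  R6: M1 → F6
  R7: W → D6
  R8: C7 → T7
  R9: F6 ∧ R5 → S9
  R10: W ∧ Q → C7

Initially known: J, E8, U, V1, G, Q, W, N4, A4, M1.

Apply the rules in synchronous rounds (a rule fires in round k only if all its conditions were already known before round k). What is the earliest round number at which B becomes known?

Round 1: R3 [U ∧ J ∧ G → R5]; R6 [M1 → F6]; R7 [W → D6]; R10 [W ∧ Q → C7]. Adds R5, F6, D6, C7.
Round 2: R8 [C7 → T7]; R9 [F6 ∧ R5 → S9]. Adds T7, S9.
Round 3: R5 [T7 ∧ S9 → P7]. Adds P7.
Round 4: R2 [W ∧ P7 → B]. Adds B.
B first appears in round 4.

4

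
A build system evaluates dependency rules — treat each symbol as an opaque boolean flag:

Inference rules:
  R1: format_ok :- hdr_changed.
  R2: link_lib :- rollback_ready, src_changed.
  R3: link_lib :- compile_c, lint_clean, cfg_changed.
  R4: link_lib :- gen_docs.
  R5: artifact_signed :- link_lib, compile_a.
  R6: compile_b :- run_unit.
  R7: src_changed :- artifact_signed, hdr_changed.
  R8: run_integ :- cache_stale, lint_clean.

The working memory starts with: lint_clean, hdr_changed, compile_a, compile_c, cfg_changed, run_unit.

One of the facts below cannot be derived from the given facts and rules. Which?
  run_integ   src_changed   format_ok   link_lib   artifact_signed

run_integ

Round 1: R1 [format_ok :- hdr_changed.]; R3 [link_lib :- compile_c, lint_clean, cfg_changed.]; R6 [compile_b :- run_unit.]. Adds format_ok, link_lib, compile_b.
Round 2: R5 [artifact_signed :- link_lib, compile_a.]. Adds artifact_signed.
Round 3: R7 [src_changed :- artifact_signed, hdr_changed.]. Adds src_changed.
Derived: format_ok (round 1), link_lib (round 1), src_changed (round 3), artifact_signed (round 2). run_integ never appears in any round.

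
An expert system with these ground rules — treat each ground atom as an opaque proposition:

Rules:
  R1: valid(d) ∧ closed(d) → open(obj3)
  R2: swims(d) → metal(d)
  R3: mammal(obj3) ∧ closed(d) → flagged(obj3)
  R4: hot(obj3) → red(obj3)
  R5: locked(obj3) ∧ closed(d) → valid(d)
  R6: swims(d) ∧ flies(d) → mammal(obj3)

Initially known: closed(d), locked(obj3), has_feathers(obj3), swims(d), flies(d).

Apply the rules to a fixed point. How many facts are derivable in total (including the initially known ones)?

10

Round 1 fires R2, R5, R6, giving metal(d), valid(d), mammal(obj3).
Round 2 fires R1, R3, giving open(obj3), flagged(obj3).
Closure: {closed(d), flagged(obj3), flies(d), has_feathers(obj3), locked(obj3), mammal(obj3), metal(d), open(obj3), swims(d), valid(d)} — 10 facts.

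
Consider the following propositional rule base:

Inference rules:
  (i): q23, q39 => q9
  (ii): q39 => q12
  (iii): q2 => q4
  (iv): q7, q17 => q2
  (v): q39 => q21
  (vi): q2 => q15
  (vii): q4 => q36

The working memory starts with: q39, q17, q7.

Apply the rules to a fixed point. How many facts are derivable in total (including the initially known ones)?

[1] (ii) [q39 => q12]; (iv) [q7, q17 => q2]; (v) [q39 => q21]. ⇒ new: q12, q2, q21.
[2] (iii) [q2 => q4]; (vi) [q2 => q15]. ⇒ new: q4, q15.
[3] (vii) [q4 => q36]. ⇒ new: q36.
Closure: {q12, q15, q17, q2, q21, q36, q39, q4, q7} — 9 facts.

9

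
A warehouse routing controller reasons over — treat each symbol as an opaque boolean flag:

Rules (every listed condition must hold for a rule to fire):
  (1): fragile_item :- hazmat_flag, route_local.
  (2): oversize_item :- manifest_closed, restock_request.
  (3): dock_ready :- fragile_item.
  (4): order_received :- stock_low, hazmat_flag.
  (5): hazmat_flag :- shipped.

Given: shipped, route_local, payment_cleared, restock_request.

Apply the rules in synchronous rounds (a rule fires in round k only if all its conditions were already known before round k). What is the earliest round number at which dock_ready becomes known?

Round 1 fires (5), giving hazmat_flag.
Round 2 fires (1), giving fragile_item.
Round 3 fires (3), giving dock_ready.
dock_ready first appears in round 3.

3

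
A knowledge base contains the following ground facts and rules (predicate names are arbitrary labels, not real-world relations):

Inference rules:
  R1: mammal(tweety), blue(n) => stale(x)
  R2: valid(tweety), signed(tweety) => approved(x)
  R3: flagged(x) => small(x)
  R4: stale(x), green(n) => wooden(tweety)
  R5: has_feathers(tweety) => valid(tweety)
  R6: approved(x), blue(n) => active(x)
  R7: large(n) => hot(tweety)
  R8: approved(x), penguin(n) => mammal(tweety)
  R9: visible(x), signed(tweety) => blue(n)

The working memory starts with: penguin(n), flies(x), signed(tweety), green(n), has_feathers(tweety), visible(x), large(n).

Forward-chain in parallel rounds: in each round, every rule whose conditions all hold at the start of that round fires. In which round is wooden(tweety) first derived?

5

Round 1 — R5, R7, R9, derive valid(tweety), hot(tweety), blue(n).
Round 2 — R2, derive approved(x).
Round 3 — R6, R8, derive active(x), mammal(tweety).
Round 4 — R1, derive stale(x).
Round 5 — R4, derive wooden(tweety).
wooden(tweety) first appears in round 5.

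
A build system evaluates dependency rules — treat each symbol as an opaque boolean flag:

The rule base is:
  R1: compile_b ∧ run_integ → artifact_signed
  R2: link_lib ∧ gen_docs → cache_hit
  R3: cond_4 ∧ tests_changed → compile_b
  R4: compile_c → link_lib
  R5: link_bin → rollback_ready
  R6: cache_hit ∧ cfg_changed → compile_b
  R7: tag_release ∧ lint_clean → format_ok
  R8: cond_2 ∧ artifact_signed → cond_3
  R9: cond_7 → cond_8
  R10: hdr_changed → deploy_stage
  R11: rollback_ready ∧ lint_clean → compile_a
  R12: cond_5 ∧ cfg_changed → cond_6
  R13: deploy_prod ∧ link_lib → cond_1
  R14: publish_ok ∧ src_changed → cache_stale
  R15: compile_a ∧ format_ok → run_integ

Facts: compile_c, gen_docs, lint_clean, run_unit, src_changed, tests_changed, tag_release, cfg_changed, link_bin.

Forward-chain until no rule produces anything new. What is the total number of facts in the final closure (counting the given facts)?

Round 1 — R4, R5, R7, derive link_lib, rollback_ready, format_ok.
Round 2 — R2, R11, derive cache_hit, compile_a.
Round 3 — R6, R15, derive compile_b, run_integ.
Round 4 — R1, derive artifact_signed.
Closure: {artifact_signed, cache_hit, cfg_changed, compile_a, compile_b, compile_c, format_ok, gen_docs, link_bin, link_lib, lint_clean, rollback_ready, run_integ, run_unit, src_changed, tag_release, tests_changed} — 17 facts.

17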